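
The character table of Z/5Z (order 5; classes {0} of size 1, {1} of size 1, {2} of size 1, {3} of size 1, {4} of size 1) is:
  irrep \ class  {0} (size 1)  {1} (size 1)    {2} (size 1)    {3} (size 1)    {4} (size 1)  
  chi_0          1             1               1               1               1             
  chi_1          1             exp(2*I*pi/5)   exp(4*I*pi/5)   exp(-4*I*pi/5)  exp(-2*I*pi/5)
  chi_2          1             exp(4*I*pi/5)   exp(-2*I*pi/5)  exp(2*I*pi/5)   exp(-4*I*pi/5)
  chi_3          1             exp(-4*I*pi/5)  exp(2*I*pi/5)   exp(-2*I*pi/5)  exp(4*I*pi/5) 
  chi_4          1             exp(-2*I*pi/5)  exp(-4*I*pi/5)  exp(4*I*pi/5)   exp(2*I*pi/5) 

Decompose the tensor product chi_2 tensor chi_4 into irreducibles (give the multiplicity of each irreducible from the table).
chi_2 tensor chi_4 = chi_1 (all other irreducibles have multiplicity 0).

Reasoning: The character of a tensor product is the pointwise product (chi_2 * chi_4)(C) = chi_2(C) * chi_4(C):
  {0}: (1)*(1), {1}: (exp(4*I*pi/5))*(exp(-2*I*pi/5)), {2}: (exp(-2*I*pi/5))*(exp(-4*I*pi/5)), {3}: (exp(2*I*pi/5))*(exp(4*I*pi/5)), {4}: (exp(-4*I*pi/5))*(exp(2*I*pi/5))
so (chi_2 * chi_4) takes values
  {0} -> 1, {1} -> exp(2*I*pi/5), {2} -> exp(4*I*pi/5), {3} -> exp(-4*I*pi/5), {4} -> exp(-2*I*pi/5).
Now take the inner product of this character with each irreducible chi from the table, <chi_2*chi_4, chi> = (1/5) sum_C |C| (chi_2*chi_4)(C) conj(chi(C)):
  <chi_2*chi_4, chi_0> = (1/5)[1*(1)*conj(1) + 1*(exp(2*I*pi/5))*conj(1) + 1*(exp(4*I*pi/5))*conj(1) + 1*(exp(-4*I*pi/5))*conj(1) + 1*(exp(-2*I*pi/5))*conj(1)]
      = (1/5)[(1) + (exp(2*I*pi/5)) + (exp(4*I*pi/5)) + (exp(-4*I*pi/5)) + (exp(-2*I*pi/5))] = 0/5 = 0
  <chi_2*chi_4, chi_1> = (1/5)[1*(1)*conj(1) + 1*(exp(2*I*pi/5))*conj(exp(2*I*pi/5)) + 1*(exp(4*I*pi/5))*conj(exp(4*I*pi/5)) + 1*(exp(-4*I*pi/5))*conj(exp(-4*I*pi/5)) + 1*(exp(-2*I*pi/5))*conj(exp(-2*I*pi/5))]
      = (1/5)[(1) + (1) + (1) + (1) + (1)] = 5/5 = 1
  <chi_2*chi_4, chi_2> = (1/5)[1*(1)*conj(1) + 1*(exp(2*I*pi/5))*conj(exp(4*I*pi/5)) + 1*(exp(4*I*pi/5))*conj(exp(-2*I*pi/5)) + 1*(exp(-4*I*pi/5))*conj(exp(2*I*pi/5)) + 1*(exp(-2*I*pi/5))*conj(exp(-4*I*pi/5))]
      = (1/5)[(1) + (exp(-2*I*pi/5)) + (exp(-4*I*pi/5)) + (exp(4*I*pi/5)) + (exp(2*I*pi/5))] = 0/5 = 0
  <chi_2*chi_4, chi_3> = (1/5)[1*(1)*conj(1) + 1*(exp(2*I*pi/5))*conj(exp(-4*I*pi/5)) + 1*(exp(4*I*pi/5))*conj(exp(2*I*pi/5)) + 1*(exp(-4*I*pi/5))*conj(exp(-2*I*pi/5)) + 1*(exp(-2*I*pi/5))*conj(exp(4*I*pi/5))]
      = (1/5)[(1) + (exp(-4*I*pi/5)) + (exp(2*I*pi/5)) + (exp(-2*I*pi/5)) + (exp(4*I*pi/5))] = 0/5 = 0
  <chi_2*chi_4, chi_4> = (1/5)[1*(1)*conj(1) + 1*(exp(2*I*pi/5))*conj(exp(-2*I*pi/5)) + 1*(exp(4*I*pi/5))*conj(exp(-4*I*pi/5)) + 1*(exp(-4*I*pi/5))*conj(exp(4*I*pi/5)) + 1*(exp(-2*I*pi/5))*conj(exp(2*I*pi/5))]
      = (1/5)[(1) + (exp(4*I*pi/5)) + (exp(-2*I*pi/5)) + (exp(2*I*pi/5)) + (exp(-4*I*pi/5))] = 0/5 = 0
(Exp terms are combined using exp(i*s)*conj(exp(i*t)) = exp(i*(s-t)), and sums of them are collapsed using the identity that for every m > 1 the m distinct m-th roots of unity sum to 0, e.g. 1 + exp(2*I*pi/3) + exp(-2*I*pi/3) = 0.)
Hence the multiplicities are chi_1: 1. Dimension check: dim(chi_2)*dim(chi_4) = 1*1 = 1 and sum (mult * dim) = 1*1 = 1.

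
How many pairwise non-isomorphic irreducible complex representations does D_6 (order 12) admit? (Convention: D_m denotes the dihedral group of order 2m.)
6

Details: The number of irreducible complex representations of a finite group equals its number of conjugacy classes. D_6 has 6 conjugacy classes (n/2 + 3 for n even), so D_6 (order 12) has exactly 6 irreducible complex representations.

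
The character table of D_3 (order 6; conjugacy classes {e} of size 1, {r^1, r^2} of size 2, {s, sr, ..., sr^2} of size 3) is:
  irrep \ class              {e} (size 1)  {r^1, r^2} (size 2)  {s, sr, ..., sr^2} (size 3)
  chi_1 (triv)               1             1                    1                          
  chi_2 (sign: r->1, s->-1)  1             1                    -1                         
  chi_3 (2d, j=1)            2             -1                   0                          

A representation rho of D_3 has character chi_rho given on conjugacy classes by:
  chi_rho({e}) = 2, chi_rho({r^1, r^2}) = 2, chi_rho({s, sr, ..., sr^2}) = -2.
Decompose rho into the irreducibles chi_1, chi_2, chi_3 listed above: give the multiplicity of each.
Multiplicities: chi_1: 0, chi_2: 2, chi_3: 0.

Use <chi_rho, chi> = (1/|G|) sum_C |C| * chi_rho(C) * conj(chi(C)) with |G| = 6 for each irreducible chi in the table:
  <chi_rho, chi_1> = (1/6)[1*(2)*conj(1) + 2*(2)*conj(1) + 3*(-2)*conj(1)]
      = (1/6)[(2) + (4) + (-6)] = 0/6 = 0
  <chi_rho, chi_2> = (1/6)[1*(2)*conj(1) + 2*(2)*conj(1) + 3*(-2)*conj(-1)]
      = (1/6)[(2) + (4) + (6)] = 12/6 = 2
  <chi_rho, chi_3> = (1/6)[1*(2)*conj(2) + 2*(2)*conj(-1) + 3*(-2)*conj(0)]
      = (1/6)[(4) + (-4) + (0)] = 0/6 = 0
Dimension check: dim(rho) = sum (mult * dim) = 0*1 + 2*1 + 0*2 = 2 = chi_rho(e) = 2.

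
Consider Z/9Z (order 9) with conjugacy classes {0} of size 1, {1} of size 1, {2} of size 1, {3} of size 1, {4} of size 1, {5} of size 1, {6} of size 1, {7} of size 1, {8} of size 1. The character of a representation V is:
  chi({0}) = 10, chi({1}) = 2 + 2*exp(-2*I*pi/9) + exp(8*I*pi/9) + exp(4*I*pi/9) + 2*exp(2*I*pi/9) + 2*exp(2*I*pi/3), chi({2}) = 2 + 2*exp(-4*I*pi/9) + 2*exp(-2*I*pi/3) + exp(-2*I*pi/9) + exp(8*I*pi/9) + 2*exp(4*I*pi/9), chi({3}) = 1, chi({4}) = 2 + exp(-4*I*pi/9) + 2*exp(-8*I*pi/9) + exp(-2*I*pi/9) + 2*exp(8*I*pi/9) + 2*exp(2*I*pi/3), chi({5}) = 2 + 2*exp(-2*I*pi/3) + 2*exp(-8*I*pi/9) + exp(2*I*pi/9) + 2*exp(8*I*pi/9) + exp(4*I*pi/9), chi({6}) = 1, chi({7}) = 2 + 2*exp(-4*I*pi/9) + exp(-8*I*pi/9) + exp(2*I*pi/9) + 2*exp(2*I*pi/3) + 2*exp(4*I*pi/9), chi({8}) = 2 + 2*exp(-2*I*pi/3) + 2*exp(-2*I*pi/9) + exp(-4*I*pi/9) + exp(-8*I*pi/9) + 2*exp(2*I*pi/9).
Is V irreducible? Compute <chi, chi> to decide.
Not irreducible (reducible): <chi, chi> = 18 > 1.

Solution. <chi, chi> = (1/|G|) sum_C |C| * |chi(C)|^2 = (1/9)[1*|10|^2 + 1*|2 + 2*exp(-2*I*pi/9) + exp(8*I*pi/9) + exp(4*I*pi/9) + 2*exp(2*I*pi/9) + 2*exp(2*I*pi/3)|^2 + 1*|2 + 2*exp(-4*I*pi/9) + 2*exp(-2*I*pi/3) + exp(-2*I*pi/9) + exp(8*I*pi/9) + 2*exp(4*I*pi/9)|^2 + 1*|1|^2 + 1*|2 + exp(-4*I*pi/9) + 2*exp(-8*I*pi/9) + exp(-2*I*pi/9) + 2*exp(8*I*pi/9) + 2*exp(2*I*pi/3)|^2 + 1*|2 + 2*exp(-2*I*pi/3) + 2*exp(-8*I*pi/9) + exp(2*I*pi/9) + 2*exp(8*I*pi/9) + exp(4*I*pi/9)|^2 + 1*|1|^2 + 1*|2 + 2*exp(-4*I*pi/9) + exp(-8*I*pi/9) + exp(2*I*pi/9) + 2*exp(2*I*pi/3) + 2*exp(4*I*pi/9)|^2 + 1*|2 + 2*exp(-2*I*pi/3) + 2*exp(-2*I*pi/9) + exp(-4*I*pi/9) + exp(-8*I*pi/9) + 2*exp(2*I*pi/9)|^2]
  = (1/9)[(100) + (18 + 11*exp(-4*I*pi/9) + 14*exp(-2*I*pi/9) + 8*exp(-2*I*pi/3) + 8*exp(-8*I*pi/9) + 8*exp(8*I*pi/9) + 8*exp(2*I*pi/3) + 14*exp(2*I*pi/9) + 11*exp(4*I*pi/9)) + (18 + 14*exp(-4*I*pi/9) + 8*exp(-2*I*pi/3) + 8*exp(-2*I*pi/9) + 11*exp(-8*I*pi/9) + 11*exp(8*I*pi/9) + 8*exp(2*I*pi/9) + 8*exp(2*I*pi/3) + 14*exp(4*I*pi/9)) + (1) + (18 + 8*exp(-4*I*pi/9) + 11*exp(-2*I*pi/9) + 8*exp(-2*I*pi/3) + 14*exp(-8*I*pi/9) + 14*exp(8*I*pi/9) + 8*exp(2*I*pi/3) + 11*exp(2*I*pi/9) + 8*exp(4*I*pi/9)) + (18 + 8*exp(-4*I*pi/9) + 11*exp(-2*I*pi/9) + 8*exp(-2*I*pi/3) + 14*exp(-8*I*pi/9) + 14*exp(8*I*pi/9) + 8*exp(2*I*pi/3) + 11*exp(2*I*pi/9) + 8*exp(4*I*pi/9)) + (1) + (18 + 14*exp(-4*I*pi/9) + 8*exp(-2*I*pi/3) + 8*exp(-2*I*pi/9) + 11*exp(-8*I*pi/9) + 11*exp(8*I*pi/9) + 8*exp(2*I*pi/9) + 8*exp(2*I*pi/3) + 14*exp(4*I*pi/9)) + (18 + 11*exp(-4*I*pi/9) + 14*exp(-2*I*pi/9) + 8*exp(-2*I*pi/3) + 8*exp(-8*I*pi/9) + 8*exp(8*I*pi/9) + 8*exp(2*I*pi/3) + 14*exp(2*I*pi/9) + 11*exp(4*I*pi/9))] = 162/9 = 18.
(Exp terms are combined using exp(i*s)*conj(exp(i*t)) = exp(i*(s-t)), and sums of them are collapsed using the identity that for every m > 1 the m distinct m-th roots of unity sum to 0, e.g. 1 + exp(2*I*pi/3) + exp(-2*I*pi/3) = 0.)
A character is irreducible iff <chi, chi> = 1, so this representation is reducible.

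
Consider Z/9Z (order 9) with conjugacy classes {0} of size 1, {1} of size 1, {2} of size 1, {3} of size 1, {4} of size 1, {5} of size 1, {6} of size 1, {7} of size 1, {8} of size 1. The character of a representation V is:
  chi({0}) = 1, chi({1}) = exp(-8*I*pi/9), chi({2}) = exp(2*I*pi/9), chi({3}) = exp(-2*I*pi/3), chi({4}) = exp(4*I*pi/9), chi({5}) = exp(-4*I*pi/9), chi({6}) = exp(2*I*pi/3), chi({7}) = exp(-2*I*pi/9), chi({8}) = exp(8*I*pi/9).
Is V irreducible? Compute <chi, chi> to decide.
Irreducible: <chi, chi> = 1.

Details: <chi, chi> = (1/|G|) sum_C |C| * |chi(C)|^2 = (1/9)[1*|1|^2 + 1*|exp(-8*I*pi/9)|^2 + 1*|exp(2*I*pi/9)|^2 + 1*|exp(-2*I*pi/3)|^2 + 1*|exp(4*I*pi/9)|^2 + 1*|exp(-4*I*pi/9)|^2 + 1*|exp(2*I*pi/3)|^2 + 1*|exp(-2*I*pi/9)|^2 + 1*|exp(8*I*pi/9)|^2]
  = (1/9)[(1) + (1) + (1) + (1) + (1) + (1) + (1) + (1) + (1)] = 9/9 = 1.
(Exp terms are combined using exp(i*s)*conj(exp(i*t)) = exp(i*(s-t)), and sums of them are collapsed using the identity that for every m > 1 the m distinct m-th roots of unity sum to 0, e.g. 1 + exp(2*I*pi/3) + exp(-2*I*pi/3) = 0.)
A character is irreducible iff <chi, chi> = 1, so this representation is irreducible.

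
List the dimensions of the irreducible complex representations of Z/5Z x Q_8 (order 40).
Dimensions: 1, 1, 1, 1, 1, 1, 1, 1, 1, 1, 1, 1, 1, 1, 1, 1, 1, 1, 1, 1, 2, 2, 2, 2, 2

Solution. There are 25 irreducibles (= number of conjugacy classes). Their dimensions d_i satisfy sum d_i^2 = |G| = 40: 1 + 1 + 1 + 1 + 1 + 1 + 1 + 1 + 1 + 1 + 1 + 1 + 1 + 1 + 1 + 1 + 1 + 1 + 1 + 1 + 4 + 4 + 4 + 4 + 4 = 40. (For the product with Z/5Z: each of the 5 1-dim characters of Z/5Z tensors with each irrep of Q_8, giving 5 copies of each Q_8-dimension.)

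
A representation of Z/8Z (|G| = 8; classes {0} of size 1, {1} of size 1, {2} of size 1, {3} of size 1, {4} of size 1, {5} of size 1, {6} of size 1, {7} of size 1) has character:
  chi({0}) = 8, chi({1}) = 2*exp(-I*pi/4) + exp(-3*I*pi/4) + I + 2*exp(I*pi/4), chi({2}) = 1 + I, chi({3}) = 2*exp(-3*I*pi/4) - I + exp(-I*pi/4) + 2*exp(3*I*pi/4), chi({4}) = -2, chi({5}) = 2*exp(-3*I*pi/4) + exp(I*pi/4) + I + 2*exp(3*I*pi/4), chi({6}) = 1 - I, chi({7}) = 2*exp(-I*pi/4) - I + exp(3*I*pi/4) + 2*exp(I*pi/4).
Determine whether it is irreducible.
Not irreducible (reducible): <chi, chi> = 12 > 1.

Justification: <chi, chi> = (1/|G|) sum_C |C| * |chi(C)|^2 = (1/8)[1*|8|^2 + 1*|2*exp(-I*pi/4) + exp(-3*I*pi/4) + I + 2*exp(I*pi/4)|^2 + 1*|1 + I|^2 + 1*|2*exp(-3*I*pi/4) - I + exp(-I*pi/4) + 2*exp(3*I*pi/4)|^2 + 1*|-2|^2 + 1*|2*exp(-3*I*pi/4) + exp(I*pi/4) + I + 2*exp(3*I*pi/4)|^2 + 1*|1 - I|^2 + 1*|2*exp(-I*pi/4) - I + exp(3*I*pi/4) + 2*exp(I*pi/4)|^2]
  = (1/8)[(64) + (6 + exp(-3*I*pi/4) - exp(-I*pi/4)) + (2) + (6 - exp(3*I*pi/4) + exp(I*pi/4)) + (4) + (6 - exp(3*I*pi/4) + exp(I*pi/4)) + (2) + (6 + exp(-3*I*pi/4) - exp(-I*pi/4))] = 96/8 = 12.
(Exp terms are combined using exp(i*s)*conj(exp(i*t)) = exp(i*(s-t)), and sums of them are collapsed using the identity that for every m > 1 the m distinct m-th roots of unity sum to 0, e.g. 1 + exp(2*I*pi/3) + exp(-2*I*pi/3) = 0.)
A character is irreducible iff <chi, chi> = 1, so this representation is reducible.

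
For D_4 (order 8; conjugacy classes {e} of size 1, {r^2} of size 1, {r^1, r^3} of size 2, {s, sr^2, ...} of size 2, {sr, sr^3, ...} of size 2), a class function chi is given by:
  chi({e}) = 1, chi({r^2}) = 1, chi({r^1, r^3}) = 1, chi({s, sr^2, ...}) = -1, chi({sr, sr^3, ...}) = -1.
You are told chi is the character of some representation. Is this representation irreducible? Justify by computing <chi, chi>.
Irreducible: <chi, chi> = 1.

Details: <chi, chi> = (1/|G|) sum_C |C| * |chi(C)|^2 = (1/8)[1*|1|^2 + 1*|1|^2 + 2*|1|^2 + 2*|-1|^2 + 2*|-1|^2]
  = (1/8)[(1) + (1) + (2) + (2) + (2)] = 8/8 = 1.
A character is irreducible iff <chi, chi> = 1, so this representation is irreducible.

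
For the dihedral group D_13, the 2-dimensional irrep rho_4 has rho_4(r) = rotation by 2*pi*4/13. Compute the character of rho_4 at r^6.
chi_{rho_4}(r^6) = 2*cos(2*pi*4*6/13) = 2*cos(4*pi/13)

Details: rho_4(r^6) is rotation by angle 2*pi*4*6/13, whose trace is 2*cos(2*pi*4*6/13) = 2*cos(4*pi/13).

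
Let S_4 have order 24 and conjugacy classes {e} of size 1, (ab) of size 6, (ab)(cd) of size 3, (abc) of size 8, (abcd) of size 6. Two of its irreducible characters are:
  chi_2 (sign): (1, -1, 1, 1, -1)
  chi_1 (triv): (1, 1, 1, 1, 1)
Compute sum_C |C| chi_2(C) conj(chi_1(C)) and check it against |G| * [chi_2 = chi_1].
Sum = 0; so <chi_2, chi_1> = 0 (distinct irreducibles are orthogonal).

Derivation: Compute term by term over conjugacy classes (|C| * chi_2(C) * conj(chi_1(C))):
  1*(1)*conj(1) + 6*(-1)*conj(1) + 3*(1)*conj(1) + 8*(1)*conj(1) + 6*(-1)*conj(1)
  = (1) + (-6) + (3) + (8) + (-6)
  = 0.
Dividing by |G| = 24 gives 0/24 = 0, matching the row-orthogonality relation <chi_2, chi_1> = [chi_2 = chi_1].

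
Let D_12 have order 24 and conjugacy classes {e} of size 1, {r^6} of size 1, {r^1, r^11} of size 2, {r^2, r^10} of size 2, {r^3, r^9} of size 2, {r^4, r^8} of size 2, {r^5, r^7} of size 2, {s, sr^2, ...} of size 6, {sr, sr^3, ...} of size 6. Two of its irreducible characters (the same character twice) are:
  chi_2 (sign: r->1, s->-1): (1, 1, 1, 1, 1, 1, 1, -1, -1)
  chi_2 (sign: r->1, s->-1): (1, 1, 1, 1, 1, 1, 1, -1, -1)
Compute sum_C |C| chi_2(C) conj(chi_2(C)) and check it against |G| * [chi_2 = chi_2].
Sum = 24 = |G| = 24; so <chi_2, chi_2> = 1 (norm-1 confirms irreducibility).

Why: Compute term by term over conjugacy classes (|C| * chi_2(C) * conj(chi_2(C))):
  1*(1)*conj(1) + 1*(1)*conj(1) + 2*(1)*conj(1) + 2*(1)*conj(1) + 2*(1)*conj(1) + 2*(1)*conj(1) + 2*(1)*conj(1) + 6*(-1)*conj(-1) + 6*(-1)*conj(-1)
  = (1) + (1) + (2) + (2) + (2) + (2) + (2) + (6) + (6)
  = 24.
Dividing by |G| = 24 gives 24/24 = 1, matching the row-orthogonality relation <chi_2, chi_2> = [chi_2 = chi_2].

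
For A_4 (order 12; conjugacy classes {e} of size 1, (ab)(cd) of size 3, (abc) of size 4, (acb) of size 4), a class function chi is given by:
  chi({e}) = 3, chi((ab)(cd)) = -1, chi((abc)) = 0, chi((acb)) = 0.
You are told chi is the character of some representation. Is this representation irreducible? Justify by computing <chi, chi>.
Irreducible: <chi, chi> = 1.

Why: <chi, chi> = (1/|G|) sum_C |C| * |chi(C)|^2 = (1/12)[1*|3|^2 + 3*|-1|^2 + 4*|0|^2 + 4*|0|^2]
  = (1/12)[(9) + (3) + (0) + (0)] = 12/12 = 1.
(Exp terms are combined using exp(i*s)*conj(exp(i*t)) = exp(i*(s-t)), and sums of them are collapsed using the identity that for every m > 1 the m distinct m-th roots of unity sum to 0, e.g. 1 + exp(2*I*pi/3) + exp(-2*I*pi/3) = 0.)
A character is irreducible iff <chi, chi> = 1, so this representation is irreducible.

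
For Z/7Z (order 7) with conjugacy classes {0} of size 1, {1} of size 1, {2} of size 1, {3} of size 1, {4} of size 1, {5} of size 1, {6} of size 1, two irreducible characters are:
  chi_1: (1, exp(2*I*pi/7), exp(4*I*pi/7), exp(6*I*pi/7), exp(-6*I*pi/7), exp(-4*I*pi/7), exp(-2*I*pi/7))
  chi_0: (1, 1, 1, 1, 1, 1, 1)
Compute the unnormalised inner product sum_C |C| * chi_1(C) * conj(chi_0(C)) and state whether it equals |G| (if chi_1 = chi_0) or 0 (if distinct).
Sum = 0; so <chi_1, chi_0> = 0 (distinct irreducibles are orthogonal).

Working: Compute term by term over conjugacy classes (|C| * chi_1(C) * conj(chi_0(C))):
  1*(1)*conj(1) + 1*(exp(2*I*pi/7))*conj(1) + 1*(exp(4*I*pi/7))*conj(1) + 1*(exp(6*I*pi/7))*conj(1) + 1*(exp(-6*I*pi/7))*conj(1) + 1*(exp(-4*I*pi/7))*conj(1) + 1*(exp(-2*I*pi/7))*conj(1)
  = (1) + (exp(2*I*pi/7)) + (exp(4*I*pi/7)) + (exp(6*I*pi/7)) + (exp(-6*I*pi/7)) + (exp(-4*I*pi/7)) + (exp(-2*I*pi/7))
  = 0.
(Exp terms are combined using exp(i*s)*conj(exp(i*t)) = exp(i*(s-t)), and sums of them are collapsed using the identity that for every m > 1 the m distinct m-th roots of unity sum to 0, e.g. 1 + exp(2*I*pi/3) + exp(-2*I*pi/3) = 0.)
Dividing by |G| = 7 gives 0/7 = 0, matching the row-orthogonality relation <chi_1, chi_0> = [chi_1 = chi_0].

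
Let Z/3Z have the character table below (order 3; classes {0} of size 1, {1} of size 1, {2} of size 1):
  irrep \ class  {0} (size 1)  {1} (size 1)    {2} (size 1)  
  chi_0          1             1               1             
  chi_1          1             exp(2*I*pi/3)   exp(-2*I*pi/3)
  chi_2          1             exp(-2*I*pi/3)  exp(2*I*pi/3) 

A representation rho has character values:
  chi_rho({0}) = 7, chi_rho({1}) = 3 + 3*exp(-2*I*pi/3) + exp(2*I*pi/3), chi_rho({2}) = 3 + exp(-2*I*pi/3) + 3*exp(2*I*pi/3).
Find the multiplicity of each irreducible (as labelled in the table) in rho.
Multiplicities: chi_0: 3, chi_1: 1, chi_2: 3.

Working: Use <chi_rho, chi> = (1/|G|) sum_C |C| * chi_rho(C) * conj(chi(C)) with |G| = 3 for each irreducible chi in the table:
  <chi_rho, chi_0> = (1/3)[1*(7)*conj(1) + 1*(3 + 3*exp(-2*I*pi/3) + exp(2*I*pi/3))*conj(1) + 1*(3 + exp(-2*I*pi/3) + 3*exp(2*I*pi/3))*conj(1)]
      = (1/3)[(7) + (3 + 3*exp(-2*I*pi/3) + exp(2*I*pi/3)) + (3 + exp(-2*I*pi/3) + 3*exp(2*I*pi/3))] = 9/3 = 3
  <chi_rho, chi_1> = (1/3)[1*(7)*conj(1) + 1*(3 + 3*exp(-2*I*pi/3) + exp(2*I*pi/3))*conj(exp(2*I*pi/3)) + 1*(3 + exp(-2*I*pi/3) + 3*exp(2*I*pi/3))*conj(exp(-2*I*pi/3))]
      = (1/3)[(7) + (-2) + (-2)] = 3/3 = 1
  <chi_rho, chi_2> = (1/3)[1*(7)*conj(1) + 1*(3 + 3*exp(-2*I*pi/3) + exp(2*I*pi/3))*conj(exp(-2*I*pi/3)) + 1*(3 + exp(-2*I*pi/3) + 3*exp(2*I*pi/3))*conj(exp(2*I*pi/3))]
      = (1/3)[(7) + (3 + exp(-2*I*pi/3) + 3*exp(2*I*pi/3)) + (3 + 3*exp(-2*I*pi/3) + exp(2*I*pi/3))] = 9/3 = 3
(Exp terms are combined using exp(i*s)*conj(exp(i*t)) = exp(i*(s-t)), and sums of them are collapsed using the identity that for every m > 1 the m distinct m-th roots of unity sum to 0, e.g. 1 + exp(2*I*pi/3) + exp(-2*I*pi/3) = 0.)
Dimension check: dim(rho) = sum (mult * dim) = 3*1 + 1*1 + 3*1 = 7 = chi_rho(e) = 7.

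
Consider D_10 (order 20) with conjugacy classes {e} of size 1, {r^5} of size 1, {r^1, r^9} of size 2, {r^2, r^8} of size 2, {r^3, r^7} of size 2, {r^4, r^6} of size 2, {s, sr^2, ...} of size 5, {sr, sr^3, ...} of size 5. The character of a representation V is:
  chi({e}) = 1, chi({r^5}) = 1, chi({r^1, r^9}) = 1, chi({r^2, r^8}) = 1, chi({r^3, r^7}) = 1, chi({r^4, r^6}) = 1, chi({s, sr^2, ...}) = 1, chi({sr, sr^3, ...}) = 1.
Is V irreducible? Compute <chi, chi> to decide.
Irreducible: <chi, chi> = 1.

Solution. <chi, chi> = (1/|G|) sum_C |C| * |chi(C)|^2 = (1/20)[1*|1|^2 + 1*|1|^2 + 2*|1|^2 + 2*|1|^2 + 2*|1|^2 + 2*|1|^2 + 5*|1|^2 + 5*|1|^2]
  = (1/20)[(1) + (1) + (2) + (2) + (2) + (2) + (5) + (5)] = 20/20 = 1.
A character is irreducible iff <chi, chi> = 1, so this representation is irreducible.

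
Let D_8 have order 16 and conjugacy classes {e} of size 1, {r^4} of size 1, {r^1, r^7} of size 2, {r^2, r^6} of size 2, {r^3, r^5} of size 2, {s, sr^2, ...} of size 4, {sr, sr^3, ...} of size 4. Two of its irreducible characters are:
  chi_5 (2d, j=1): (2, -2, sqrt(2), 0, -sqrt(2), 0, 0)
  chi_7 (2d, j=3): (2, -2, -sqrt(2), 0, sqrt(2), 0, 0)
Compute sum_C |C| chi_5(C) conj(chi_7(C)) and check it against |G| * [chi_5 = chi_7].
Sum = 0; so <chi_5, chi_7> = 0 (distinct irreducibles are orthogonal).

Solution. Compute term by term over conjugacy classes (|C| * chi_5(C) * conj(chi_7(C))):
  1*(2)*conj(2) + 1*(-2)*conj(-2) + 2*(sqrt(2))*conj(-sqrt(2)) + 2*(0)*conj(0) + 2*(-sqrt(2))*conj(sqrt(2)) + 4*(0)*conj(0) + 4*(0)*conj(0)
  = (4) + (4) + (-4) + (0) + (-4) + (0) + (0)
  = 0.
Dividing by |G| = 16 gives 0/16 = 0, matching the row-orthogonality relation <chi_5, chi_7> = [chi_5 = chi_7].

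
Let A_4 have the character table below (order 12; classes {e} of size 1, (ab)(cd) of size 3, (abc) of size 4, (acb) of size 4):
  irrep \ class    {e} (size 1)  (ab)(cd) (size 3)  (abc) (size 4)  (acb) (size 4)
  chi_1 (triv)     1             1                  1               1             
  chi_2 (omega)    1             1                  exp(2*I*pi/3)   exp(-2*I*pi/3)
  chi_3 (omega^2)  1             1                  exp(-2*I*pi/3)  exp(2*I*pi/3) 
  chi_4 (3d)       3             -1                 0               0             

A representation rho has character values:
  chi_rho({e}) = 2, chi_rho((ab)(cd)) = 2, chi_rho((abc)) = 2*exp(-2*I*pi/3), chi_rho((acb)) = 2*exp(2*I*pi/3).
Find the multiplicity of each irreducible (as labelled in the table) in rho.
Multiplicities: chi_1: 0, chi_2: 0, chi_3: 2, chi_4: 0.

Justification: Use <chi_rho, chi> = (1/|G|) sum_C |C| * chi_rho(C) * conj(chi(C)) with |G| = 12 for each irreducible chi in the table:
  <chi_rho, chi_1> = (1/12)[1*(2)*conj(1) + 3*(2)*conj(1) + 4*(2*exp(-2*I*pi/3))*conj(1) + 4*(2*exp(2*I*pi/3))*conj(1)]
      = (1/12)[(2) + (6) + (8*exp(-2*I*pi/3)) + (8*exp(2*I*pi/3))] = 0/12 = 0
  <chi_rho, chi_2> = (1/12)[1*(2)*conj(1) + 3*(2)*conj(1) + 4*(2*exp(-2*I*pi/3))*conj(exp(2*I*pi/3)) + 4*(2*exp(2*I*pi/3))*conj(exp(-2*I*pi/3))]
      = (1/12)[(2) + (6) + (8*exp(2*I*pi/3)) + (8*exp(-2*I*pi/3))] = 0/12 = 0
  <chi_rho, chi_3> = (1/12)[1*(2)*conj(1) + 3*(2)*conj(1) + 4*(2*exp(-2*I*pi/3))*conj(exp(-2*I*pi/3)) + 4*(2*exp(2*I*pi/3))*conj(exp(2*I*pi/3))]
      = (1/12)[(2) + (6) + (8) + (8)] = 24/12 = 2
  <chi_rho, chi_4> = (1/12)[1*(2)*conj(3) + 3*(2)*conj(-1) + 4*(2*exp(-2*I*pi/3))*conj(0) + 4*(2*exp(2*I*pi/3))*conj(0)]
      = (1/12)[(6) + (-6) + (0) + (0)] = 0/12 = 0
(Exp terms are combined using exp(i*s)*conj(exp(i*t)) = exp(i*(s-t)), and sums of them are collapsed using the identity that for every m > 1 the m distinct m-th roots of unity sum to 0, e.g. 1 + exp(2*I*pi/3) + exp(-2*I*pi/3) = 0.)
Dimension check: dim(rho) = sum (mult * dim) = 0*1 + 0*1 + 2*1 + 0*3 = 2 = chi_rho(e) = 2.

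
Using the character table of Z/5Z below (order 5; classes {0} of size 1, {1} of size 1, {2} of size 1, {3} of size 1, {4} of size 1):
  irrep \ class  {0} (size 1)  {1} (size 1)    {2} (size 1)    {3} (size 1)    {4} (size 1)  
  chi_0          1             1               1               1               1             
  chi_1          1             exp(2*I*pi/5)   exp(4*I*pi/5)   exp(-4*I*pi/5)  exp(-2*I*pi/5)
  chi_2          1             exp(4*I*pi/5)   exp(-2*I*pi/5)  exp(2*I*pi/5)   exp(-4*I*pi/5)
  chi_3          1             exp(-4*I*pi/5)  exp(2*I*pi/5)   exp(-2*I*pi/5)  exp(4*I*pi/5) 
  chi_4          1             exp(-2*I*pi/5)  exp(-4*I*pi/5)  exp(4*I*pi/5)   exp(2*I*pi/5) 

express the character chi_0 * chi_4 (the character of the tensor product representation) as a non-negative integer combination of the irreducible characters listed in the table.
chi_0 tensor chi_4 = chi_4 (all other irreducibles have multiplicity 0).

Working: The character of a tensor product is the pointwise product (chi_0 * chi_4)(C) = chi_0(C) * chi_4(C):
  {0}: (1)*(1), {1}: (1)*(exp(-2*I*pi/5)), {2}: (1)*(exp(-4*I*pi/5)), {3}: (1)*(exp(4*I*pi/5)), {4}: (1)*(exp(2*I*pi/5))
so (chi_0 * chi_4) takes values
  {0} -> 1, {1} -> exp(-2*I*pi/5), {2} -> exp(-4*I*pi/5), {3} -> exp(4*I*pi/5), {4} -> exp(2*I*pi/5).
Now take the inner product of this character with each irreducible chi from the table, <chi_0*chi_4, chi> = (1/5) sum_C |C| (chi_0*chi_4)(C) conj(chi(C)):
  <chi_0*chi_4, chi_0> = (1/5)[1*(1)*conj(1) + 1*(exp(-2*I*pi/5))*conj(1) + 1*(exp(-4*I*pi/5))*conj(1) + 1*(exp(4*I*pi/5))*conj(1) + 1*(exp(2*I*pi/5))*conj(1)]
      = (1/5)[(1) + (exp(-2*I*pi/5)) + (exp(-4*I*pi/5)) + (exp(4*I*pi/5)) + (exp(2*I*pi/5))] = 0/5 = 0
  <chi_0*chi_4, chi_1> = (1/5)[1*(1)*conj(1) + 1*(exp(-2*I*pi/5))*conj(exp(2*I*pi/5)) + 1*(exp(-4*I*pi/5))*conj(exp(4*I*pi/5)) + 1*(exp(4*I*pi/5))*conj(exp(-4*I*pi/5)) + 1*(exp(2*I*pi/5))*conj(exp(-2*I*pi/5))]
      = (1/5)[(1) + (exp(-4*I*pi/5)) + (exp(2*I*pi/5)) + (exp(-2*I*pi/5)) + (exp(4*I*pi/5))] = 0/5 = 0
  <chi_0*chi_4, chi_2> = (1/5)[1*(1)*conj(1) + 1*(exp(-2*I*pi/5))*conj(exp(4*I*pi/5)) + 1*(exp(-4*I*pi/5))*conj(exp(-2*I*pi/5)) + 1*(exp(4*I*pi/5))*conj(exp(2*I*pi/5)) + 1*(exp(2*I*pi/5))*conj(exp(-4*I*pi/5))]
      = (1/5)[(1) + (exp(4*I*pi/5)) + (exp(-2*I*pi/5)) + (exp(2*I*pi/5)) + (exp(-4*I*pi/5))] = 0/5 = 0
  <chi_0*chi_4, chi_3> = (1/5)[1*(1)*conj(1) + 1*(exp(-2*I*pi/5))*conj(exp(-4*I*pi/5)) + 1*(exp(-4*I*pi/5))*conj(exp(2*I*pi/5)) + 1*(exp(4*I*pi/5))*conj(exp(-2*I*pi/5)) + 1*(exp(2*I*pi/5))*conj(exp(4*I*pi/5))]
      = (1/5)[(1) + (exp(2*I*pi/5)) + (exp(4*I*pi/5)) + (exp(-4*I*pi/5)) + (exp(-2*I*pi/5))] = 0/5 = 0
  <chi_0*chi_4, chi_4> = (1/5)[1*(1)*conj(1) + 1*(exp(-2*I*pi/5))*conj(exp(-2*I*pi/5)) + 1*(exp(-4*I*pi/5))*conj(exp(-4*I*pi/5)) + 1*(exp(4*I*pi/5))*conj(exp(4*I*pi/5)) + 1*(exp(2*I*pi/5))*conj(exp(2*I*pi/5))]
      = (1/5)[(1) + (1) + (1) + (1) + (1)] = 5/5 = 1
(Exp terms are combined using exp(i*s)*conj(exp(i*t)) = exp(i*(s-t)), and sums of them are collapsed using the identity that for every m > 1 the m distinct m-th roots of unity sum to 0, e.g. 1 + exp(2*I*pi/3) + exp(-2*I*pi/3) = 0.)
Hence the multiplicities are chi_4: 1. Dimension check: dim(chi_0)*dim(chi_4) = 1*1 = 1 and sum (mult * dim) = 1*1 = 1.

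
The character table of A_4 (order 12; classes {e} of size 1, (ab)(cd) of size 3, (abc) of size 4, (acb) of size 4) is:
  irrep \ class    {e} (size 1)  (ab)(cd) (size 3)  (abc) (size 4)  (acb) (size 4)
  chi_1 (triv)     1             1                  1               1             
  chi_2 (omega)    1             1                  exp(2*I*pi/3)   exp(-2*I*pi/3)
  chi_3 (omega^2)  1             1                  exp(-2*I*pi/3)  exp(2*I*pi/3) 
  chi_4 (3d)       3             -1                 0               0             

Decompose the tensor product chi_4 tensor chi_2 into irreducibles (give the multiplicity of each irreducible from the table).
chi_4 tensor chi_2 = chi_4 (all other irreducibles have multiplicity 0).

Working: The character of a tensor product is the pointwise product (chi_4 * chi_2)(C) = chi_4(C) * chi_2(C):
  {e}: (3)*(1), (ab)(cd): (-1)*(1), (abc): (0)*(exp(2*I*pi/3)), (acb): (0)*(exp(-2*I*pi/3))
so (chi_4 * chi_2) takes values
  {e} -> 3, (ab)(cd) -> -1, (abc) -> 0, (acb) -> 0.
Now take the inner product of this character with each irreducible chi from the table, <chi_4*chi_2, chi> = (1/12) sum_C |C| (chi_4*chi_2)(C) conj(chi(C)):
  <chi_4*chi_2, chi_1> = (1/12)[1*(3)*conj(1) + 3*(-1)*conj(1) + 4*(0)*conj(1) + 4*(0)*conj(1)]
      = (1/12)[(3) + (-3) + (0) + (0)] = 0/12 = 0
  <chi_4*chi_2, chi_2> = (1/12)[1*(3)*conj(1) + 3*(-1)*conj(1) + 4*(0)*conj(exp(2*I*pi/3)) + 4*(0)*conj(exp(-2*I*pi/3))]
      = (1/12)[(3) + (-3) + (0) + (0)] = 0/12 = 0
  <chi_4*chi_2, chi_3> = (1/12)[1*(3)*conj(1) + 3*(-1)*conj(1) + 4*(0)*conj(exp(-2*I*pi/3)) + 4*(0)*conj(exp(2*I*pi/3))]
      = (1/12)[(3) + (-3) + (0) + (0)] = 0/12 = 0
  <chi_4*chi_2, chi_4> = (1/12)[1*(3)*conj(3) + 3*(-1)*conj(-1) + 4*(0)*conj(0) + 4*(0)*conj(0)]
      = (1/12)[(9) + (3) + (0) + (0)] = 12/12 = 1
(Exp terms are combined using exp(i*s)*conj(exp(i*t)) = exp(i*(s-t)), and sums of them are collapsed using the identity that for every m > 1 the m distinct m-th roots of unity sum to 0, e.g. 1 + exp(2*I*pi/3) + exp(-2*I*pi/3) = 0.)
Hence the multiplicities are chi_4: 1. Dimension check: dim(chi_4)*dim(chi_2) = 3*1 = 3 and sum (mult * dim) = 1*3 = 3.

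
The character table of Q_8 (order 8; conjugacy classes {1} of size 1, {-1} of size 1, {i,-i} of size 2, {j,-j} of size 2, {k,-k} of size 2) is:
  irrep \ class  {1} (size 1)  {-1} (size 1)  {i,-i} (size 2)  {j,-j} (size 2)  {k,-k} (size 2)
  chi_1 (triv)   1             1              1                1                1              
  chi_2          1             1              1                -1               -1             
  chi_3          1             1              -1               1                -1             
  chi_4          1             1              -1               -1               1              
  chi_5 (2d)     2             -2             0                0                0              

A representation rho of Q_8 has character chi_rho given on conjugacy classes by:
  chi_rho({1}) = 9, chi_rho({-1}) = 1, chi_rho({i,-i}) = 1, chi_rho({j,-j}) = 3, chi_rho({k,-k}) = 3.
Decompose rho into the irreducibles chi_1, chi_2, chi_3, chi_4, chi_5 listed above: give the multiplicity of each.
Multiplicities: chi_1: 3, chi_2: 0, chi_3: 1, chi_4: 1, chi_5: 2.

Proof sketch: Use <chi_rho, chi> = (1/|G|) sum_C |C| * chi_rho(C) * conj(chi(C)) with |G| = 8 for each irreducible chi in the table:
  <chi_rho, chi_1> = (1/8)[1*(9)*conj(1) + 1*(1)*conj(1) + 2*(1)*conj(1) + 2*(3)*conj(1) + 2*(3)*conj(1)]
      = (1/8)[(9) + (1) + (2) + (6) + (6)] = 24/8 = 3
  <chi_rho, chi_2> = (1/8)[1*(9)*conj(1) + 1*(1)*conj(1) + 2*(1)*conj(1) + 2*(3)*conj(-1) + 2*(3)*conj(-1)]
      = (1/8)[(9) + (1) + (2) + (-6) + (-6)] = 0/8 = 0
  <chi_rho, chi_3> = (1/8)[1*(9)*conj(1) + 1*(1)*conj(1) + 2*(1)*conj(-1) + 2*(3)*conj(1) + 2*(3)*conj(-1)]
      = (1/8)[(9) + (1) + (-2) + (6) + (-6)] = 8/8 = 1
  <chi_rho, chi_4> = (1/8)[1*(9)*conj(1) + 1*(1)*conj(1) + 2*(1)*conj(-1) + 2*(3)*conj(-1) + 2*(3)*conj(1)]
      = (1/8)[(9) + (1) + (-2) + (-6) + (6)] = 8/8 = 1
  <chi_rho, chi_5> = (1/8)[1*(9)*conj(2) + 1*(1)*conj(-2) + 2*(1)*conj(0) + 2*(3)*conj(0) + 2*(3)*conj(0)]
      = (1/8)[(18) + (-2) + (0) + (0) + (0)] = 16/8 = 2
Dimension check: dim(rho) = sum (mult * dim) = 3*1 + 0*1 + 1*1 + 1*1 + 2*2 = 9 = chi_rho(e) = 9.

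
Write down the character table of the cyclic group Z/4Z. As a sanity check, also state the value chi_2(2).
Character table of Z/4Z (irreps indexed chi_0,...,chi_3 with chi_k(m) = zeta_4^(k*m), zeta_4 = exp(2*pi*i/4)):
  irrep \ class  {0} (size 1)  {1} (size 1)  {2} (size 1)  {3} (size 1)
  chi_0          1             1             1             1           
  chi_1          1             I             -1            -I          
  chi_2          1             -1            1             -1          
  chi_3          1             -I            -1            I           

Spot check: chi_2(2) = zeta_4^(2*2) = zeta_4^4 = 1.

Details: Z/4Z is abelian, so all 4 irreducible complex representations are 1-dimensional. They are given by chi_k(m) = zeta_4^(k*m) for k = 0,...,3. Row orthogonality: sum_m chi_k(m) conj(chi_l(m)) = 4 * [k = l].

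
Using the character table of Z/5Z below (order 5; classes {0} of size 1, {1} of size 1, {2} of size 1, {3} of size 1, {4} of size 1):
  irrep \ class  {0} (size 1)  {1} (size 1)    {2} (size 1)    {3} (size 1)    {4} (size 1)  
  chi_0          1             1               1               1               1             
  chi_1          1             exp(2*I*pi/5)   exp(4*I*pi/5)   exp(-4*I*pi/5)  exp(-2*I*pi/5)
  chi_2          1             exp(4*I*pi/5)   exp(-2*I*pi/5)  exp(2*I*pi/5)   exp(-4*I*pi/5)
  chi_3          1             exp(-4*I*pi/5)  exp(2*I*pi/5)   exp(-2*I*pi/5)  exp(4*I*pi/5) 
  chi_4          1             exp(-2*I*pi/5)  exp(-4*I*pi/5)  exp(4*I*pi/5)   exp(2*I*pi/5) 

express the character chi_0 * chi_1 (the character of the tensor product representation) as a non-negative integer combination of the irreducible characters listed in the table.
chi_0 tensor chi_1 = chi_1 (all other irreducibles have multiplicity 0).

Details: The character of a tensor product is the pointwise product (chi_0 * chi_1)(C) = chi_0(C) * chi_1(C):
  {0}: (1)*(1), {1}: (1)*(exp(2*I*pi/5)), {2}: (1)*(exp(4*I*pi/5)), {3}: (1)*(exp(-4*I*pi/5)), {4}: (1)*(exp(-2*I*pi/5))
so (chi_0 * chi_1) takes values
  {0} -> 1, {1} -> exp(2*I*pi/5), {2} -> exp(4*I*pi/5), {3} -> exp(-4*I*pi/5), {4} -> exp(-2*I*pi/5).
Now take the inner product of this character with each irreducible chi from the table, <chi_0*chi_1, chi> = (1/5) sum_C |C| (chi_0*chi_1)(C) conj(chi(C)):
  <chi_0*chi_1, chi_0> = (1/5)[1*(1)*conj(1) + 1*(exp(2*I*pi/5))*conj(1) + 1*(exp(4*I*pi/5))*conj(1) + 1*(exp(-4*I*pi/5))*conj(1) + 1*(exp(-2*I*pi/5))*conj(1)]
      = (1/5)[(1) + (exp(2*I*pi/5)) + (exp(4*I*pi/5)) + (exp(-4*I*pi/5)) + (exp(-2*I*pi/5))] = 0/5 = 0
  <chi_0*chi_1, chi_1> = (1/5)[1*(1)*conj(1) + 1*(exp(2*I*pi/5))*conj(exp(2*I*pi/5)) + 1*(exp(4*I*pi/5))*conj(exp(4*I*pi/5)) + 1*(exp(-4*I*pi/5))*conj(exp(-4*I*pi/5)) + 1*(exp(-2*I*pi/5))*conj(exp(-2*I*pi/5))]
      = (1/5)[(1) + (1) + (1) + (1) + (1)] = 5/5 = 1
  <chi_0*chi_1, chi_2> = (1/5)[1*(1)*conj(1) + 1*(exp(2*I*pi/5))*conj(exp(4*I*pi/5)) + 1*(exp(4*I*pi/5))*conj(exp(-2*I*pi/5)) + 1*(exp(-4*I*pi/5))*conj(exp(2*I*pi/5)) + 1*(exp(-2*I*pi/5))*conj(exp(-4*I*pi/5))]
      = (1/5)[(1) + (exp(-2*I*pi/5)) + (exp(-4*I*pi/5)) + (exp(4*I*pi/5)) + (exp(2*I*pi/5))] = 0/5 = 0
  <chi_0*chi_1, chi_3> = (1/5)[1*(1)*conj(1) + 1*(exp(2*I*pi/5))*conj(exp(-4*I*pi/5)) + 1*(exp(4*I*pi/5))*conj(exp(2*I*pi/5)) + 1*(exp(-4*I*pi/5))*conj(exp(-2*I*pi/5)) + 1*(exp(-2*I*pi/5))*conj(exp(4*I*pi/5))]
      = (1/5)[(1) + (exp(-4*I*pi/5)) + (exp(2*I*pi/5)) + (exp(-2*I*pi/5)) + (exp(4*I*pi/5))] = 0/5 = 0
  <chi_0*chi_1, chi_4> = (1/5)[1*(1)*conj(1) + 1*(exp(2*I*pi/5))*conj(exp(-2*I*pi/5)) + 1*(exp(4*I*pi/5))*conj(exp(-4*I*pi/5)) + 1*(exp(-4*I*pi/5))*conj(exp(4*I*pi/5)) + 1*(exp(-2*I*pi/5))*conj(exp(2*I*pi/5))]
      = (1/5)[(1) + (exp(4*I*pi/5)) + (exp(-2*I*pi/5)) + (exp(2*I*pi/5)) + (exp(-4*I*pi/5))] = 0/5 = 0
(Exp terms are combined using exp(i*s)*conj(exp(i*t)) = exp(i*(s-t)), and sums of them are collapsed using the identity that for every m > 1 the m distinct m-th roots of unity sum to 0, e.g. 1 + exp(2*I*pi/3) + exp(-2*I*pi/3) = 0.)
Hence the multiplicities are chi_1: 1. Dimension check: dim(chi_0)*dim(chi_1) = 1*1 = 1 and sum (mult * dim) = 1*1 = 1.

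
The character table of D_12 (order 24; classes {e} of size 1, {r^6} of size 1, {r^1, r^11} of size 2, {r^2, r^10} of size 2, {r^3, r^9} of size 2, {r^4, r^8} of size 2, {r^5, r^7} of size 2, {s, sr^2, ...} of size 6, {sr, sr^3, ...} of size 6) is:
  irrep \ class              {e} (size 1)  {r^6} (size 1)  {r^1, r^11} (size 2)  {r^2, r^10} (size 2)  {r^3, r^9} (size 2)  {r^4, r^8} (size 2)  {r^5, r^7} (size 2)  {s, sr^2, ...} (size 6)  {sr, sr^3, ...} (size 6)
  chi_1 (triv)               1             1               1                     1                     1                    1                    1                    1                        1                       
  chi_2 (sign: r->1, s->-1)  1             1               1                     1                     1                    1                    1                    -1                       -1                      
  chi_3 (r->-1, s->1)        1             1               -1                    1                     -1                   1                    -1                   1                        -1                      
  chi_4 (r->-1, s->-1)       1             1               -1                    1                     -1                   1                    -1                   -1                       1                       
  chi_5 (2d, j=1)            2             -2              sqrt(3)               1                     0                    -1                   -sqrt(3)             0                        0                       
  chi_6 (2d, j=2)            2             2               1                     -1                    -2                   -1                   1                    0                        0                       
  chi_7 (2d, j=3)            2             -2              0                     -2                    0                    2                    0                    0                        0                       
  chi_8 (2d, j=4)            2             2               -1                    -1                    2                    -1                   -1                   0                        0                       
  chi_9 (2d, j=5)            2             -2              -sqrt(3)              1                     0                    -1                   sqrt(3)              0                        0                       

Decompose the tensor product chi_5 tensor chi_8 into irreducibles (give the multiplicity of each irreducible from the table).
chi_5 tensor chi_8 = chi_7 + chi_9 (all other irreducibles have multiplicity 0).

Derivation: The character of a tensor product is the pointwise product (chi_5 * chi_8)(C) = chi_5(C) * chi_8(C):
  {e}: (2)*(2), {r^6}: (-2)*(2), {r^1, r^11}: (sqrt(3))*(-1), {r^2, r^10}: (1)*(-1), {r^3, r^9}: (0)*(2), {r^4, r^8}: (-1)*(-1), {r^5, r^7}: (-sqrt(3))*(-1), {s, sr^2, ...}: (0)*(0), {sr, sr^3, ...}: (0)*(0)
so (chi_5 * chi_8) takes values
  {e} -> 4, {r^6} -> -4, {r^1, r^11} -> -sqrt(3), {r^2, r^10} -> -1, {r^3, r^9} -> 0, {r^4, r^8} -> 1, {r^5, r^7} -> sqrt(3), {s, sr^2, ...} -> 0, {sr, sr^3, ...} -> 0.
Now take the inner product of this character with each irreducible chi from the table, <chi_5*chi_8, chi> = (1/24) sum_C |C| (chi_5*chi_8)(C) conj(chi(C)):
  <chi_5*chi_8, chi_1> = (1/24)[1*(4)*conj(1) + 1*(-4)*conj(1) + 2*(-sqrt(3))*conj(1) + 2*(-1)*conj(1) + 2*(0)*conj(1) + 2*(1)*conj(1) + 2*(sqrt(3))*conj(1) + 6*(0)*conj(1) + 6*(0)*conj(1)]
      = (1/24)[(4) + (-4) + (-2*sqrt(3)) + (-2) + (0) + (2) + (2*sqrt(3)) + (0) + (0)] = 0/24 = 0
  <chi_5*chi_8, chi_2> = (1/24)[1*(4)*conj(1) + 1*(-4)*conj(1) + 2*(-sqrt(3))*conj(1) + 2*(-1)*conj(1) + 2*(0)*conj(1) + 2*(1)*conj(1) + 2*(sqrt(3))*conj(1) + 6*(0)*conj(-1) + 6*(0)*conj(-1)]
      = (1/24)[(4) + (-4) + (-2*sqrt(3)) + (-2) + (0) + (2) + (2*sqrt(3)) + (0) + (0)] = 0/24 = 0
  <chi_5*chi_8, chi_3> = (1/24)[1*(4)*conj(1) + 1*(-4)*conj(1) + 2*(-sqrt(3))*conj(-1) + 2*(-1)*conj(1) + 2*(0)*conj(-1) + 2*(1)*conj(1) + 2*(sqrt(3))*conj(-1) + 6*(0)*conj(1) + 6*(0)*conj(-1)]
      = (1/24)[(4) + (-4) + (2*sqrt(3)) + (-2) + (0) + (2) + (-2*sqrt(3)) + (0) + (0)] = 0/24 = 0
  <chi_5*chi_8, chi_4> = (1/24)[1*(4)*conj(1) + 1*(-4)*conj(1) + 2*(-sqrt(3))*conj(-1) + 2*(-1)*conj(1) + 2*(0)*conj(-1) + 2*(1)*conj(1) + 2*(sqrt(3))*conj(-1) + 6*(0)*conj(-1) + 6*(0)*conj(1)]
      = (1/24)[(4) + (-4) + (2*sqrt(3)) + (-2) + (0) + (2) + (-2*sqrt(3)) + (0) + (0)] = 0/24 = 0
  <chi_5*chi_8, chi_5> = (1/24)[1*(4)*conj(2) + 1*(-4)*conj(-2) + 2*(-sqrt(3))*conj(sqrt(3)) + 2*(-1)*conj(1) + 2*(0)*conj(0) + 2*(1)*conj(-1) + 2*(sqrt(3))*conj(-sqrt(3)) + 6*(0)*conj(0) + 6*(0)*conj(0)]
      = (1/24)[(8) + (8) + (-6) + (-2) + (0) + (-2) + (-6) + (0) + (0)] = 0/24 = 0
  <chi_5*chi_8, chi_6> = (1/24)[1*(4)*conj(2) + 1*(-4)*conj(2) + 2*(-sqrt(3))*conj(1) + 2*(-1)*conj(-1) + 2*(0)*conj(-2) + 2*(1)*conj(-1) + 2*(sqrt(3))*conj(1) + 6*(0)*conj(0) + 6*(0)*conj(0)]
      = (1/24)[(8) + (-8) + (-2*sqrt(3)) + (2) + (0) + (-2) + (2*sqrt(3)) + (0) + (0)] = 0/24 = 0
  <chi_5*chi_8, chi_7> = (1/24)[1*(4)*conj(2) + 1*(-4)*conj(-2) + 2*(-sqrt(3))*conj(0) + 2*(-1)*conj(-2) + 2*(0)*conj(0) + 2*(1)*conj(2) + 2*(sqrt(3))*conj(0) + 6*(0)*conj(0) + 6*(0)*conj(0)]
      = (1/24)[(8) + (8) + (0) + (4) + (0) + (4) + (0) + (0) + (0)] = 24/24 = 1
  <chi_5*chi_8, chi_8> = (1/24)[1*(4)*conj(2) + 1*(-4)*conj(2) + 2*(-sqrt(3))*conj(-1) + 2*(-1)*conj(-1) + 2*(0)*conj(2) + 2*(1)*conj(-1) + 2*(sqrt(3))*conj(-1) + 6*(0)*conj(0) + 6*(0)*conj(0)]
      = (1/24)[(8) + (-8) + (2*sqrt(3)) + (2) + (0) + (-2) + (-2*sqrt(3)) + (0) + (0)] = 0/24 = 0
  <chi_5*chi_8, chi_9> = (1/24)[1*(4)*conj(2) + 1*(-4)*conj(-2) + 2*(-sqrt(3))*conj(-sqrt(3)) + 2*(-1)*conj(1) + 2*(0)*conj(0) + 2*(1)*conj(-1) + 2*(sqrt(3))*conj(sqrt(3)) + 6*(0)*conj(0) + 6*(0)*conj(0)]
      = (1/24)[(8) + (8) + (6) + (-2) + (0) + (-2) + (6) + (0) + (0)] = 24/24 = 1
Hence the multiplicities are chi_7: 1, chi_9: 1. Dimension check: dim(chi_5)*dim(chi_8) = 2*2 = 4 and sum (mult * dim) = 1*2 + 1*2 = 4.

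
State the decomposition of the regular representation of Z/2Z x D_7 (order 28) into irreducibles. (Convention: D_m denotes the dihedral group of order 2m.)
Each irreducible V_i of dimension d_i appears with multiplicity d_i, i.e. rho_reg = (direct sum over all irreducibles V_i) d_i V_i. The irreducible dimensions for Z/2Z x D_7 are 1, 1, 1, 1, 2, 2, 2, 2, 2, 2: 4 irreducibles of dimension 1, each with multiplicity 1; 6 irreducibles of dimension 2, each with multiplicity 2. Total dimension 4*1*1 + 6*2*2 = 28 = |G|.

Solution. General theorem: in the regular representation of a finite group G, each irreducible appears with multiplicity equal to its dimension. Check: dim(rho_reg) = sum d_i^2 = 1 + 1 + 1 + 1 + 4 + 4 + 4 + 4 + 4 + 4 = 28 = |G|.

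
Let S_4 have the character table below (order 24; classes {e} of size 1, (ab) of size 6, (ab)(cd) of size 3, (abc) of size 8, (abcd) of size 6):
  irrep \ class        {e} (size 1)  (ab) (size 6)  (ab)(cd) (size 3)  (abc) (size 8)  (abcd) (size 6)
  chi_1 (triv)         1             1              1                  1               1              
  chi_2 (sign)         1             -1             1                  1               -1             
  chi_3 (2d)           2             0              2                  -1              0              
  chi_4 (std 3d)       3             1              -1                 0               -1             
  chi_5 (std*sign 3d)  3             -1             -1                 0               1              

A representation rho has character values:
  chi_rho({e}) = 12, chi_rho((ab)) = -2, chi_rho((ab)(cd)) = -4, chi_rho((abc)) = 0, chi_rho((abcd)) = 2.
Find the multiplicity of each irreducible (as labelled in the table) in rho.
Multiplicities: chi_1: 0, chi_2: 0, chi_3: 0, chi_4: 1, chi_5: 3.

Proof sketch: Use <chi_rho, chi> = (1/|G|) sum_C |C| * chi_rho(C) * conj(chi(C)) with |G| = 24 for each irreducible chi in the table:
  <chi_rho, chi_1> = (1/24)[1*(12)*conj(1) + 6*(-2)*conj(1) + 3*(-4)*conj(1) + 8*(0)*conj(1) + 6*(2)*conj(1)]
      = (1/24)[(12) + (-12) + (-12) + (0) + (12)] = 0/24 = 0
  <chi_rho, chi_2> = (1/24)[1*(12)*conj(1) + 6*(-2)*conj(-1) + 3*(-4)*conj(1) + 8*(0)*conj(1) + 6*(2)*conj(-1)]
      = (1/24)[(12) + (12) + (-12) + (0) + (-12)] = 0/24 = 0
  <chi_rho, chi_3> = (1/24)[1*(12)*conj(2) + 6*(-2)*conj(0) + 3*(-4)*conj(2) + 8*(0)*conj(-1) + 6*(2)*conj(0)]
      = (1/24)[(24) + (0) + (-24) + (0) + (0)] = 0/24 = 0
  <chi_rho, chi_4> = (1/24)[1*(12)*conj(3) + 6*(-2)*conj(1) + 3*(-4)*conj(-1) + 8*(0)*conj(0) + 6*(2)*conj(-1)]
      = (1/24)[(36) + (-12) + (12) + (0) + (-12)] = 24/24 = 1
  <chi_rho, chi_5> = (1/24)[1*(12)*conj(3) + 6*(-2)*conj(-1) + 3*(-4)*conj(-1) + 8*(0)*conj(0) + 6*(2)*conj(1)]
      = (1/24)[(36) + (12) + (12) + (0) + (12)] = 72/24 = 3
Dimension check: dim(rho) = sum (mult * dim) = 0*1 + 0*1 + 0*2 + 1*3 + 3*3 = 12 = chi_rho(e) = 12.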